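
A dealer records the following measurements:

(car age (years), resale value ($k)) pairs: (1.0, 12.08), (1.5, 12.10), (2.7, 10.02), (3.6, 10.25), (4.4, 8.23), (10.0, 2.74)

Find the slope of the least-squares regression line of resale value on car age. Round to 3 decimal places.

-1.063

n = 6, Σx = 23.2, Σy = 55.42, Σxy = 157.796, Σx² = 142.86
Sxx = Σx² − (Σx)²/n = 142.86 − 89.706667 = 53.153333
Sxy = Σxy − (Σx)(Σy)/n = 157.796 − 214.290667 = -56.494667
b = Sxy/Sxx = -56.494667/53.153333 = -1.062862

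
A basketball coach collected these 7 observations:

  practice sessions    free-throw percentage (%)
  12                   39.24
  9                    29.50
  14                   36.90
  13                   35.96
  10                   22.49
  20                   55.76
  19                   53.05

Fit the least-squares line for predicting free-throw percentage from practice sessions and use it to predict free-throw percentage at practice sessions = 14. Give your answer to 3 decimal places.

n = 7, Σx = 97, Σy = 272.9, Σxy = 4068.51, Σx² = 1451
Sxx = Σx² − (Σx)²/n = 1451 − 1344.142857 = 106.857143
Sxy = Σxy − (Σx)(Σy)/n = 4068.51 − 3781.614286 = 286.895714
b = Sxy/Sxx = 286.895714/106.857143 = 2.684853
a = ȳ − b·x̄ = 38.985714 − 2.684853·13.857143 = 1.781324
ŷ(14) = a + b·14 = 1.781324 + 2.684853·14 = 39.369265

39.369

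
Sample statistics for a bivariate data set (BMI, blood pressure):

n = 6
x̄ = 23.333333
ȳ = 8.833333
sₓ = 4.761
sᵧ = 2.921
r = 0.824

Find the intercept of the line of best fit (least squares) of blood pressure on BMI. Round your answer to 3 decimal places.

-2.963

b = r · sᵧ/sₓ = 0.824 · 2.921/4.761 = 0.505546
a = ȳ − b·x̄ = 8.833333 − 0.505546·23.333333 = -2.962738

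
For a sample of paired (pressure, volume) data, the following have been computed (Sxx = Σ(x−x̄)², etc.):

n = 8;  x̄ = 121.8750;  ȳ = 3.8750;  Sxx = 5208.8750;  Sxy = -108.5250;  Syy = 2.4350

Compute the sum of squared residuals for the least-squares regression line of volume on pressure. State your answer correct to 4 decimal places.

0.1739

b = Sxy/Sxx = -108.525/5208.875 = -0.020835
SSE = Syy − b·Sxy = 2.435 − (-0.020835)·(-108.525) = 0.173921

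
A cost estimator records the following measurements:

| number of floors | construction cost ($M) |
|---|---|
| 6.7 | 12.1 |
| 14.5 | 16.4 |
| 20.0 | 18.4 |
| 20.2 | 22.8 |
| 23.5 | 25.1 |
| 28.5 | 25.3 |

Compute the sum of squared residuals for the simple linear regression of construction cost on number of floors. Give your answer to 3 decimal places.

15.019

n = 6, Σx = 113.4, Σy = 120.1, Σxy = 2458.33, Σx² = 2427.68, Σy² = 2543.87
Sxx = Σx² − (Σx)²/n = 2427.68 − 2143.26 = 284.42
Sxy = Σxy − (Σx)(Σy)/n = 2458.33 − 2269.89 = 188.44
Syy = Σy² − (Σy)²/n = 2543.87 − 2404.001667 = 139.868333
b = Sxy/Sxx = 188.44/284.42 = 0.662541
SSE = Syy − b·Sxy = 139.868333 − 0.662541·188.44 = 15.019048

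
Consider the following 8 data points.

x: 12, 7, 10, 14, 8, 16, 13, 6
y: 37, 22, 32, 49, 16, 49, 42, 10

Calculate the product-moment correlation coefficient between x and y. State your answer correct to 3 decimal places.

0.967

n = 8, Σx = 86, Σy = 257, Σxy = 3122, Σx² = 1014, Σy² = 9799
Sxx = Σx² − (Σx)²/n = 1014 − 924.5 = 89.5
Sxy = Σxy − (Σx)(Σy)/n = 3122 − 2762.75 = 359.25
Syy = Σy² − (Σy)²/n = 9799 − 8256.125 = 1542.875
r = Sxy/√(Sxx·Syy) = 359.25/√(138087.3125) = 359.25/371.601013 = 0.966763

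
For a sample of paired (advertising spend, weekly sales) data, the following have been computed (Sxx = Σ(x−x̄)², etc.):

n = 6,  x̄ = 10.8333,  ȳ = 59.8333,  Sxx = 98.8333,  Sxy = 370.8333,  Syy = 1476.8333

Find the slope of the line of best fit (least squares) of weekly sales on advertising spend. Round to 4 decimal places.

3.7521

b = Sxy/Sxx = 370.8333/98.8333 = 3.752109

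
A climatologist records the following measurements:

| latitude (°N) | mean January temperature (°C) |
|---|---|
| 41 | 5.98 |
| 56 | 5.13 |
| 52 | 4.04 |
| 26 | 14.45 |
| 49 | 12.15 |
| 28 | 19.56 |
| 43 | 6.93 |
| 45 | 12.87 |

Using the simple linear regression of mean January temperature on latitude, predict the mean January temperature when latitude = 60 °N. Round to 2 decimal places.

n = 8, Σx = 340, Σy = 81.11, Σxy = 3138.41, Σx² = 15256
Sxx = Σx² − (Σx)²/n = 15256 − 14450 = 806
Sxy = Σxy − (Σx)(Σy)/n = 3138.41 − 3447.175 = -308.765
b = Sxy/Sxx = -308.765/806 = -0.383083
a = ȳ − b·x̄ = 10.13875 − (-0.383083)·42.5 = 26.419783
ŷ(60) = a + b·60 = 26.419783 + (-0.383083)·60 = 3.434795

3.43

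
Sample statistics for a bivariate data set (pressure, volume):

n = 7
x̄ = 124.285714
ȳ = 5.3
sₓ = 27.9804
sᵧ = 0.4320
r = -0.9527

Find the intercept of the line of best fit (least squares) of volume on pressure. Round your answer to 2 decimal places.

b = r · sᵧ/sₓ = -0.9527 · 0.432/27.9804 = -0.014709
a = ȳ − b·x̄ = 5.3 − (-0.014709)·124.285714 = 7.128131

7.13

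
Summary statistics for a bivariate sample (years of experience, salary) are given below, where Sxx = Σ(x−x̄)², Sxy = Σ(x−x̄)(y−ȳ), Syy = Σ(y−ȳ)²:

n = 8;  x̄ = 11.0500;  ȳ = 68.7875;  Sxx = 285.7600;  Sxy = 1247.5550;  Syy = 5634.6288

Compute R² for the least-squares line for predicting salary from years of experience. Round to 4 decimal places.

R² = Sxy²/(Sxx·Syy) = (1247.555)²/(285.76·5634.6288) = 0.966613

0.9666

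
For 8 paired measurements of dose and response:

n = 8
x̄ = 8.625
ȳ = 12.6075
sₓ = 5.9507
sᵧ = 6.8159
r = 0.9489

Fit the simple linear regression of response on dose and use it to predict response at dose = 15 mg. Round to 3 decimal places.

19.536

b = r · sᵧ/sₓ = 0.9489 · 6.8159/5.9507 = 1.086865
a = ȳ − b·x̄ = 12.6075 − 1.086865·8.625 = 3.233289
ŷ(15) = a + b·15 = 3.233289 + 1.086865·15 = 19.536264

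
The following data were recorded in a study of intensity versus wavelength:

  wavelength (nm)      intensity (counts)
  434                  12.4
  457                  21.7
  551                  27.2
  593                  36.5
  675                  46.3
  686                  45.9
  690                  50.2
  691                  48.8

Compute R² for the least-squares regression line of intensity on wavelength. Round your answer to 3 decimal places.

0.973

n = 8, Σx = 4777, Σy = 289, Σxy = 183028.9, Σx² = 2932257, Σy² = 11848.72
Sxx = Σx² − (Σx)²/n = 2932257 − 2852466.125 = 79790.875
Sxy = Σxy − (Σx)(Σy)/n = 183028.9 − 172569.125 = 10459.775
Syy = Σy² − (Σy)²/n = 11848.72 − 10440.125 = 1408.595
R² = Sxy²/(Sxx·Syy) = (10459.775)²/(79790.875·1408.595) = 0.973431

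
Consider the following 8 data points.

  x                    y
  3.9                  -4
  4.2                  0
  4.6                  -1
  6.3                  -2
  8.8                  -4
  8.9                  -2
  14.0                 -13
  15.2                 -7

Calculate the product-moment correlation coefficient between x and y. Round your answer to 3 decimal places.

-0.796

n = 8, Σx = 65.9, Σy = -33, Σxy = -374.2, Σx² = 677.39, Σy² = 259
Sxx = Σx² − (Σx)²/n = 677.39 − 542.85125 = 134.53875
Sxy = Σxy − (Σx)(Σy)/n = -374.2 − (-271.8375) = -102.3625
Syy = Σy² − (Σy)²/n = 259 − 136.125 = 122.875
r = Sxy/√(Sxx·Syy) = -102.3625/√(16531.448906) = -102.3625/128.574682 = -0.796133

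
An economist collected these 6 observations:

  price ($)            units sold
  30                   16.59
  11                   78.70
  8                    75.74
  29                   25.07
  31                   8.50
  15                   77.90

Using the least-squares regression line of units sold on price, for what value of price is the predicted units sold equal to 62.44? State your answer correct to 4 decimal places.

n = 6, Σx = 124, Σy = 282.5, Σxy = 4128.35, Σx² = 3112
Sxx = Σx² − (Σx)²/n = 3112 − 2562.666667 = 549.333333
Sxy = Σxy − (Σx)(Σy)/n = 4128.35 − 5838.333333 = -1709.983333
b = Sxy/Sxx = -1709.983333/549.333333 = -3.112834
a = ȳ − b·x̄ = 47.083333 − (-3.112834)·20.666667 = 111.415231
Set a + b·x = 62.44: x = (62.44 − 111.415231) / (-3.112834) = 15.733327

15.7333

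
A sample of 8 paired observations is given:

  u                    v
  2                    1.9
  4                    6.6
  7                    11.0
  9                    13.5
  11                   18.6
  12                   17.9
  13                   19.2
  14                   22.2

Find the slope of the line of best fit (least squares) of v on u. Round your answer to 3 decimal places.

1.594

n = 8, Σx = 72, Σy = 110.9, Σxy = 1208.5, Σx² = 780
Sxx = Σx² − (Σx)²/n = 780 − 648 = 132
Sxy = Σxy − (Σx)(Σy)/n = 1208.5 − 998.1 = 210.4
b = Sxy/Sxx = 210.4/132 = 1.593939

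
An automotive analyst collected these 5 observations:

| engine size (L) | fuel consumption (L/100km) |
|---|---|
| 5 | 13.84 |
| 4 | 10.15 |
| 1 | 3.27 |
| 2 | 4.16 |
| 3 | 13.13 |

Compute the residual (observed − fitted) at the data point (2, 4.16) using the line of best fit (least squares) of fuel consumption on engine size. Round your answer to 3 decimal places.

-2.037

n = 5, Σx = 15, Σy = 44.55, Σxy = 160.78, Σx² = 55
Sxx = Σx² − (Σx)²/n = 55 − 45 = 10
Sxy = Σxy − (Σx)(Σy)/n = 160.78 − 133.65 = 27.13
b = Sxy/Sxx = 27.13/10 = 2.713
a = ȳ − b·x̄ = 8.91 − 2.713·3 = 0.771
ŷ(2) = 0.771 + 2.713·2 = 6.197
residual = y − ŷ = 4.16 − 6.197 = -2.037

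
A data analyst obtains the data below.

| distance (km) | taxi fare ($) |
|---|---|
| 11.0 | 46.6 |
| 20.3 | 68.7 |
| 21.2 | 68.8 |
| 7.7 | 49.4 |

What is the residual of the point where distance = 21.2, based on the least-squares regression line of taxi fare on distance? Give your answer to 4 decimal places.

n = 4, Σx = 60.2, Σy = 233.5, Σxy = 3746.15, Σx² = 1041.82
Sxx = Σx² − (Σx)²/n = 1041.82 − 906.01 = 135.81
Sxy = Σxy − (Σx)(Σy)/n = 3746.15 − 3514.175 = 231.975
b = Sxy/Sxx = 231.975/135.81 = 1.708085
a = ȳ − b·x̄ = 58.375 − 1.708085·15.05 = 32.668323
ŷ(21.2) = 32.668323 + 1.708085·21.2 = 68.879722
residual = y − ŷ = 68.8 − 68.879722 = -0.079722

-0.0797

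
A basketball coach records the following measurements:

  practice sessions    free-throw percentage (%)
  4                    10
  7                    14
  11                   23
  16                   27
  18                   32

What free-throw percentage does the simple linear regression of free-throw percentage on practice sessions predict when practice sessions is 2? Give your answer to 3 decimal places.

n = 5, Σx = 56, Σy = 106, Σxy = 1399, Σx² = 766
Sxx = Σx² − (Σx)²/n = 766 − 627.2 = 138.8
Sxy = Σxy − (Σx)(Σy)/n = 1399 − 1187.2 = 211.8
b = Sxy/Sxx = 211.8/138.8 = 1.525937
a = ȳ − b·x̄ = 21.2 − 1.525937·11.2 = 4.109510
ŷ(2) = a + b·2 = 4.109510 + 1.525937·2 = 7.161383

7.161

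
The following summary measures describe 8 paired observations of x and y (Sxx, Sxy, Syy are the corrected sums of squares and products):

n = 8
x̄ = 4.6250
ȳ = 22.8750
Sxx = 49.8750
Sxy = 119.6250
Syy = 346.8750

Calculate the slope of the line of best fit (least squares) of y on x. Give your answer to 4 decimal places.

b = Sxy/Sxx = 119.625/49.875 = 2.398496

2.3985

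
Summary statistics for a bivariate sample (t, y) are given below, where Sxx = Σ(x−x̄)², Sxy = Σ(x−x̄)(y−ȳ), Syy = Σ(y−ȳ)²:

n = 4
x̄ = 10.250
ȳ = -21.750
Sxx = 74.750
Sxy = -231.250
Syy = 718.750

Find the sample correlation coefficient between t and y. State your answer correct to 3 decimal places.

r = Sxy/√(Sxx·Syy) = -231.25/√(53726.5625) = -231.25/231.789910 = -0.997671

-0.998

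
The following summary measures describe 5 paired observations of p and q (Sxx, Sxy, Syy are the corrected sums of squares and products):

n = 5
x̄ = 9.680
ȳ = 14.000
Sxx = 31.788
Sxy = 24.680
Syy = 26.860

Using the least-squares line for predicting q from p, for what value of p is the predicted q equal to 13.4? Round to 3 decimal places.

8.907

b = Sxy/Sxx = 24.68/31.788 = 0.776394
a = ȳ − b·x̄ = 14 − 0.776394·9.68 = 6.484510
Set a + b·x = 13.4: x = (13.4 − 6.484510) / 0.776394 = 8.907196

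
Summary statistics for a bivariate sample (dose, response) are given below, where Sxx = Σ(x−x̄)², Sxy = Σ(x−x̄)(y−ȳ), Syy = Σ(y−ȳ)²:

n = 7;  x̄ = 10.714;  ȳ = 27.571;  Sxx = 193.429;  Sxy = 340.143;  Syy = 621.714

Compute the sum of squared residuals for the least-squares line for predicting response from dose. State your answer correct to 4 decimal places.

23.5759

b = Sxy/Sxx = 340.143/193.429 = 1.758490
SSE = Syy − b·Sxy = 621.714 − 1.758490·340.143 = 23.575869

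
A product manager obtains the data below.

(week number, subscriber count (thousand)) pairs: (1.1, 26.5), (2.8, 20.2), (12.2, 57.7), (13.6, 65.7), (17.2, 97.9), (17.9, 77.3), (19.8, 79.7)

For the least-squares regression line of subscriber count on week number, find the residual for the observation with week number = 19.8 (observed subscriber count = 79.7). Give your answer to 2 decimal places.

-9.00

n = 7, Σx = 84.6, Σy = 425, Σxy = 6328.78, Σx² = 1351.14
Sxx = Σx² − (Σx)²/n = 1351.14 − 1022.451429 = 328.688571
Sxy = Σxy − (Σx)(Σy)/n = 6328.78 − 5136.428571 = 1192.351429
b = Sxy/Sxx = 1192.351429/328.688571 = 3.627602
a = ȳ − b·x̄ = 60.714286 − 3.627602·12.085714 = 16.872120
ŷ(19.8) = 16.872120 + 3.627602·19.8 = 88.698647
residual = y − ŷ = 79.7 − 88.698647 = -8.998647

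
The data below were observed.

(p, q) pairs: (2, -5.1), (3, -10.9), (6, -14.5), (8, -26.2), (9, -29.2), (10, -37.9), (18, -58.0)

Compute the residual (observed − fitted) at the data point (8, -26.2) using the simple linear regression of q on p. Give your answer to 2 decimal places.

n = 7, Σx = 56, Σy = -181.8, Σxy = -2025.3, Σx² = 618
Sxx = Σx² − (Σx)²/n = 618 − 448 = 170
Sxy = Σxy − (Σx)(Σy)/n = -2025.3 − (-1454.4) = -570.9
b = Sxy/Sxx = -570.9/170 = -3.358235
a = ȳ − b·x̄ = -25.971429 − (-3.358235)·8 = 0.894454
ŷ(8) = 0.894454 + (-3.358235)·8 = -25.971429
residual = y − ŷ = -26.2 − (-25.971429) = -0.228571

-0.23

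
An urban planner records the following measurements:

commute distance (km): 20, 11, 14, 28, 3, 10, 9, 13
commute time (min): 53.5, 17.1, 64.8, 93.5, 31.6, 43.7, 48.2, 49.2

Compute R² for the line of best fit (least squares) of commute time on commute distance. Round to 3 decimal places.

0.648

n = 8, Σx = 108, Σy = 401.6, Σxy = 6388.5, Σx² = 1860, Σy² = 23748.08
Sxx = Σx² − (Σx)²/n = 1860 − 1458 = 402
Sxy = Σxy − (Σx)(Σy)/n = 6388.5 − 5421.6 = 966.9
Syy = Σy² − (Σy)²/n = 23748.08 − 20160.32 = 3587.76
R² = Sxy²/(Sxx·Syy) = (966.9)²/(402·3587.76) = 0.648207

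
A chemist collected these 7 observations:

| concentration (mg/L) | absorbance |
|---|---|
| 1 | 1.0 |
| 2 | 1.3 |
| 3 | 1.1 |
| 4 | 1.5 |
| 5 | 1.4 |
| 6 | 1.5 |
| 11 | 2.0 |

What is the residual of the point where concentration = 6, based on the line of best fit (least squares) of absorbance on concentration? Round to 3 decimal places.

-0.033

n = 7, Σx = 32, Σy = 9.8, Σxy = 50.9, Σx² = 212
Sxx = Σx² − (Σx)²/n = 212 − 146.285714 = 65.714286
Sxy = Σxy − (Σx)(Σy)/n = 50.9 − 44.8 = 6.1
b = Sxy/Sxx = 6.1/65.714286 = 0.092826
a = ȳ − b·x̄ = 1.4 − 0.092826·4.571429 = 0.975652
ŷ(6) = 0.975652 + 0.092826·6 = 1.532609
residual = y − ŷ = 1.5 − 1.532609 = -0.032609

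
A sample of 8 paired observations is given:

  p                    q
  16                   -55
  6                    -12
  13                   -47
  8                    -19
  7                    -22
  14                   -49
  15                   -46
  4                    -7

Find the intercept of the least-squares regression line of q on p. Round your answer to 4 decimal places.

n = 8, Σx = 83, Σy = -257, Σxy = -3273, Σx² = 1011
Sxx = Σx² − (Σx)²/n = 1011 − 861.125 = 149.875
Sxy = Σxy − (Σx)(Σy)/n = -3273 − (-2666.375) = -606.625
b = Sxy/Sxx = -606.625/149.875 = -4.047540
a = ȳ − b·x̄ = -32.125 − (-4.047540)·10.375 = 9.868224

9.8682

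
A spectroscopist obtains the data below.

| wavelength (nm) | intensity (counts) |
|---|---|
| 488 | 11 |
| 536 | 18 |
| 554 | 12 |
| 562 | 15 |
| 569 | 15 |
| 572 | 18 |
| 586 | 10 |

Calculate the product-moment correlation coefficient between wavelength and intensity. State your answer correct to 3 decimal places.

n = 7, Σx = 3867, Σy = 99, Σxy = 54785, Σx² = 2142541, Σy² = 1463
Sxx = Σx² − (Σx)²/n = 2142541 − 2136241.285714 = 6299.714286
Sxy = Σxy − (Σx)(Σy)/n = 54785 − 54690.428571 = 94.571429
Syy = Σy² − (Σy)²/n = 1463 − 1400.142857 = 62.857143
r = Sxy/√(Sxx·Syy) = 94.571429/√(395982.040816) = 94.571429/629.271039 = 0.150287

0.150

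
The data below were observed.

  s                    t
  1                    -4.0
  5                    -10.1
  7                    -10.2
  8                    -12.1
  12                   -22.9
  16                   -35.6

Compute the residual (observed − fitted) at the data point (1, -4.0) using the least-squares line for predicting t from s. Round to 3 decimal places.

-3.261

n = 6, Σx = 49, Σy = -94.9, Σxy = -1067.1, Σx² = 539
Sxx = Σx² − (Σx)²/n = 539 − 400.166667 = 138.833333
Sxy = Σxy − (Σx)(Σy)/n = -1067.1 − (-775.016667) = -292.083333
b = Sxy/Sxx = -292.083333/138.833333 = -2.103842
a = ȳ − b·x̄ = -15.816667 − (-2.103842)·8.166667 = 1.364706
ŷ(1) = 1.364706 + (-2.103842)·1 = -0.739136
residual = y − ŷ = -4.0 − (-0.739136) = -3.260864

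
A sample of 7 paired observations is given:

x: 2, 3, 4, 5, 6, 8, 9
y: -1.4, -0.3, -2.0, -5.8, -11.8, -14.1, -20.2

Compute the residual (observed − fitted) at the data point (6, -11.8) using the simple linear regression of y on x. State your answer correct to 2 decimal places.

-1.82

n = 7, Σx = 37, Σy = -55.6, Σxy = -406.1, Σx² = 235
Sxx = Σx² − (Σx)²/n = 235 − 195.571429 = 39.428571
Sxy = Σxy − (Σx)(Σy)/n = -406.1 − (-293.885714) = -112.214286
b = Sxy/Sxx = -112.214286/39.428571 = -2.846014
a = ȳ − b·x̄ = -7.942857 − (-2.846014)·5.285714 = 7.100362
ŷ(6) = 7.100362 + (-2.846014)·6 = -9.975725
residual = y − ŷ = -11.8 − (-9.975725) = -1.824275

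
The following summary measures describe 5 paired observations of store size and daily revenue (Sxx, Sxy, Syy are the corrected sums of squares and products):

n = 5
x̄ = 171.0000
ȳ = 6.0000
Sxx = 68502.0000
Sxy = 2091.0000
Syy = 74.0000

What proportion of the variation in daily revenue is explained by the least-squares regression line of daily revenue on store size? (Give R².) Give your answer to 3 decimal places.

R² = Sxy²/(Sxx·Syy) = (2091)²/(68502·74) = 0.862528

0.863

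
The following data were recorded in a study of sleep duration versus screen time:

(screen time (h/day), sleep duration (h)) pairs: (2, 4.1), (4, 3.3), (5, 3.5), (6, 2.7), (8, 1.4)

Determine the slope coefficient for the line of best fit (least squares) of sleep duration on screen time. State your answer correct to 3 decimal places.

-0.435

n = 5, Σx = 25, Σy = 15, Σxy = 66.3, Σx² = 145
Sxx = Σx² − (Σx)²/n = 145 − 125 = 20
Sxy = Σxy − (Σx)(Σy)/n = 66.3 − 75 = -8.7
b = Sxy/Sxx = -8.7/20 = -0.435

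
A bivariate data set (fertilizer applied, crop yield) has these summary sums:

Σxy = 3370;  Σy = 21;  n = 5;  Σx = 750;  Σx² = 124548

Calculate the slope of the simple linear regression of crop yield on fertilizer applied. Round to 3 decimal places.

0.018

Sxx = Σx² − (Σx)²/n = 124548 − 112500 = 12048
Sxy = Σxy − (Σx)(Σy)/n = 3370 − 3150 = 220
b = Sxy/Sxx = 220/12048 = 0.018260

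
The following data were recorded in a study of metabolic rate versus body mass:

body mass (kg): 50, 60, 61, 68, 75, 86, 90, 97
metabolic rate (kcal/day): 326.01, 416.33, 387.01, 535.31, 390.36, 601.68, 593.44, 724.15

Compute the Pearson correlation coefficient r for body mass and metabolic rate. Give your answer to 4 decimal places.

0.9033

n = 8, Σx = 587, Σy = 3974.29, Σxy = 305962.62, Σx² = 44975, Σy² = 2106910.7333
Sxx = Σx² − (Σx)²/n = 44975 − 43071.125 = 1903.875
Sxy = Σxy − (Σx)(Σy)/n = 305962.62 − 291613.52875 = 14349.09125
Syy = Σy² − (Σy)²/n = 2106910.7333 − 1974372.625513 = 132538.107787
r = Sxy/√(Sxx·Syy) = 14349.09125/√(252335989.963927) = 14349.09125/15885.087030 = 0.903306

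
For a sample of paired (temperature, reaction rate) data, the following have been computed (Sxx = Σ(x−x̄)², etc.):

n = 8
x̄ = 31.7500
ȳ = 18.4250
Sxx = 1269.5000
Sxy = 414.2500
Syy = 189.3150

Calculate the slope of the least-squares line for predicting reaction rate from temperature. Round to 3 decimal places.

0.326

b = Sxy/Sxx = 414.25/1269.5 = 0.326310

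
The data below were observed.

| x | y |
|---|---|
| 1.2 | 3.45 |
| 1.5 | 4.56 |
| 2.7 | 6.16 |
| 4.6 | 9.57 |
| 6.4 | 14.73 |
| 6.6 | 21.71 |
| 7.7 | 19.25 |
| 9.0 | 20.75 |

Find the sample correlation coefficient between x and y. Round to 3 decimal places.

n = 8, Σx = 39.7, Σy = 100.18, Σxy = 644.167, Σx² = 256.95, Σy² = 1651.6486
Sxx = Σx² − (Σx)²/n = 256.95 − 197.01125 = 59.93875
Sxy = Σxy − (Σx)(Σy)/n = 644.167 − 497.14325 = 147.02375
Syy = Σy² − (Σy)²/n = 1651.6486 − 1254.50405 = 397.14455
r = Sxy/√(Sxx·Syy) = 147.02375/√(23804.347896) = 147.02375/154.286577 = 0.952926

0.953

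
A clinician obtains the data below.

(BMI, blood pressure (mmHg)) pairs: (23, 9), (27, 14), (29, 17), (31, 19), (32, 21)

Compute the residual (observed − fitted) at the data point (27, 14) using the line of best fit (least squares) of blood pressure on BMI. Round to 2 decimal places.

n = 5, Σx = 142, Σy = 80, Σxy = 2339, Σx² = 4084
Sxx = Σx² − (Σx)²/n = 4084 − 4032.8 = 51.2
Sxy = Σxy − (Σx)(Σy)/n = 2339 − 2272 = 67
b = Sxy/Sxx = 67/51.2 = 1.308594
a = ȳ − b·x̄ = 16 − 1.308594·28.4 = -21.164062
ŷ(27) = -21.164062 + 1.308594·27 = 14.167969
residual = y − ŷ = 14 − 14.167969 = -0.167969

-0.17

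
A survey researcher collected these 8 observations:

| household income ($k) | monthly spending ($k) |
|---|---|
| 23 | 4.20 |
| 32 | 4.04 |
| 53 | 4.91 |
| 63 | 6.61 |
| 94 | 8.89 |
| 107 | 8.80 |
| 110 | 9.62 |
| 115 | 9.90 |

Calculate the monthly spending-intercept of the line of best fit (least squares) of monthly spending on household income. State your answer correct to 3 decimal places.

2.153

n = 8, Σx = 597, Σy = 56.97, Σxy = 4876.5, Σx² = 53941
Sxx = Σx² − (Σx)²/n = 53941 − 44551.125 = 9389.875
Sxy = Σxy − (Σx)(Σy)/n = 4876.5 − 4251.38625 = 625.11375
b = Sxy/Sxx = 625.11375/9389.875 = 0.066573
a = ȳ − b·x̄ = 7.12125 − 0.066573·74.625 = 2.153227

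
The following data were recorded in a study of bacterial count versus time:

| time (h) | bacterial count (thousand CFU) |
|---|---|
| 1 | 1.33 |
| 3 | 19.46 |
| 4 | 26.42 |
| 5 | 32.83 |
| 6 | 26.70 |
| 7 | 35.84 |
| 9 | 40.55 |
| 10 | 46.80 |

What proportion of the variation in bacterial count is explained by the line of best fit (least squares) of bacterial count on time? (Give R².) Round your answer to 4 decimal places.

0.8909

n = 8, Σx = 45, Σy = 229.93, Σxy = 1573.57, Σx² = 317, Σy² = 7988.2239
Sxx = Σx² − (Σx)²/n = 317 − 253.125 = 63.875
Sxy = Σxy − (Σx)(Σy)/n = 1573.57 − 1293.35625 = 280.21375
Syy = Σy² − (Σy)²/n = 7988.2239 − 6608.475613 = 1379.748288
R² = Sxy²/(Sxx·Syy) = (280.21375)²/(63.875·1379.748288) = 0.890939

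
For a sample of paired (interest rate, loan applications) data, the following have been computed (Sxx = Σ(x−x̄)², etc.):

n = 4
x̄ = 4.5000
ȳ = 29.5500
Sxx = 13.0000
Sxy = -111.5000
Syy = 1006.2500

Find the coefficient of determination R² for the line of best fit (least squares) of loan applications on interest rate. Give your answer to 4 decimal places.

0.9504

R² = Sxy²/(Sxx·Syy) = (-111.5)²/(13·1006.25) = 0.950387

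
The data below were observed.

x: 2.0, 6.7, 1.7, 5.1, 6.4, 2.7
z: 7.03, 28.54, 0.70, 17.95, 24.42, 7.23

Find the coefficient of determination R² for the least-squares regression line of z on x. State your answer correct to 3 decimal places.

0.971

n = 6, Σx = 24.6, Σy = 85.87, Σxy = 473.822, Σx² = 126.04, Σy² = 1835.2543
Sxx = Σx² − (Σx)²/n = 126.04 − 100.86 = 25.18
Sxy = Σxy − (Σx)(Σy)/n = 473.822 − 352.067 = 121.755
Syy = Σy² − (Σy)²/n = 1835.2543 − 1228.942817 = 606.311483
R² = Sxy²/(Sxx·Syy) = (121.755)²/(25.18·606.311483) = 0.971006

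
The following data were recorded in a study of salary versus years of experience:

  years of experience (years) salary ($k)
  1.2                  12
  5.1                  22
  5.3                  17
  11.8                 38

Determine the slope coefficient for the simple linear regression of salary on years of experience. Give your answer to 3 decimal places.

2.495

n = 4, Σx = 23.4, Σy = 89, Σxy = 665.1, Σx² = 194.78
Sxx = Σx² − (Σx)²/n = 194.78 − 136.89 = 57.89
Sxy = Σxy − (Σx)(Σy)/n = 665.1 − 520.65 = 144.45
b = Sxy/Sxx = 144.45/57.89 = 2.495250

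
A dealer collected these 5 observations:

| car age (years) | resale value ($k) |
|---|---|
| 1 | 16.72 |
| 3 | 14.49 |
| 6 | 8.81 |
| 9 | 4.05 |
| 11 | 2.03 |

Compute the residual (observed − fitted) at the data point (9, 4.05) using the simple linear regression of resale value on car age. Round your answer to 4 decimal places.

-0.5478

n = 5, Σx = 30, Σy = 46.1, Σxy = 171.83, Σx² = 248
Sxx = Σx² − (Σx)²/n = 248 − 180 = 68
Sxy = Σxy − (Σx)(Σy)/n = 171.83 − 276.6 = -104.77
b = Sxy/Sxx = -104.77/68 = -1.540735
a = ȳ − b·x̄ = 9.22 − (-1.540735)·6 = 18.464412
ŷ(9) = 18.464412 + (-1.540735)·9 = 4.597794
residual = y − ŷ = 4.05 − 4.597794 = -0.547794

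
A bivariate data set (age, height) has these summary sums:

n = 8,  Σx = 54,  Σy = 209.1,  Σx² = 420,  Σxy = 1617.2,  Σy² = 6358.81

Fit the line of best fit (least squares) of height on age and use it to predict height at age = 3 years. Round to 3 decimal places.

12.234

Sxx = Σx² − (Σx)²/n = 420 − 364.5 = 55.5
Sxy = Σxy − (Σx)(Σy)/n = 1617.2 − 1411.425 = 205.775
b = Sxy/Sxx = 205.775/55.5 = 3.707658
a = ȳ − b·x̄ = 26.1375 − 3.707658·6.75 = 1.110811
ŷ(3) = a + b·3 = 1.110811 + 3.707658·3 = 12.233784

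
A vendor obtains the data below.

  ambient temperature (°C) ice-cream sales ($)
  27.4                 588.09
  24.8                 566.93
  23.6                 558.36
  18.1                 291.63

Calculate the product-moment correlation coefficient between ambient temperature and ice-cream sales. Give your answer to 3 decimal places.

0.947

n = 4, Σx = 93.9, Σy = 2005.01, Σxy = 48629.329, Σx² = 2250.37, Σy² = 1064073.4195
Sxx = Σx² − (Σx)²/n = 2250.37 − 2204.3025 = 46.0675
Sxy = Σxy − (Σx)(Σy)/n = 48629.329 − 47067.60975 = 1561.71925
Syy = Σy² − (Σy)²/n = 1064073.4195 − 1005016.275025 = 59057.144475
r = Sxy/√(Sxx·Syy) = 1561.71925/√(2720615.003102) = 1561.71925/1649.428690 = 0.946824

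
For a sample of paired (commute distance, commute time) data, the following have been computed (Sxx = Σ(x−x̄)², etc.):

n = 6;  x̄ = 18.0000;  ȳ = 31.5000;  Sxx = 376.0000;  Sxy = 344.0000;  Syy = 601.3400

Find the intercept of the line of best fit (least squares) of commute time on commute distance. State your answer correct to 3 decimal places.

b = Sxy/Sxx = 344/376 = 0.914894
a = ȳ − b·x̄ = 31.5 − 0.914894·18 = 15.031915

15.032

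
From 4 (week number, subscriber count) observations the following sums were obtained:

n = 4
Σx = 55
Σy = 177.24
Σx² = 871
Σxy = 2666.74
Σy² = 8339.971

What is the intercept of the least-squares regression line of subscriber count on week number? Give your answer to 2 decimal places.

16.79

Sxx = Σx² − (Σx)²/n = 871 − 756.25 = 114.75
Sxy = Σxy − (Σx)(Σy)/n = 2666.74 − 2437.05 = 229.69
b = Sxy/Sxx = 229.69/114.75 = 2.001656
a = ȳ − b·x̄ = 44.31 − 2.001656·13.75 = 16.787233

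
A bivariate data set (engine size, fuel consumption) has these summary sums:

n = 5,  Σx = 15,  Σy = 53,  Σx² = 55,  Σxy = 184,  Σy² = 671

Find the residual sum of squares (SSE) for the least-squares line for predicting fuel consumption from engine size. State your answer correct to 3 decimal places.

46.700

Sxx = Σx² − (Σx)²/n = 55 − 45 = 10
Sxy = Σxy − (Σx)(Σy)/n = 184 − 159 = 25
Syy = Σy² − (Σy)²/n = 671 − 561.8 = 109.2
b = Sxy/Sxx = 25/10 = 2.5
SSE = Syy − b·Sxy = 109.2 − 2.5·25 = 46.7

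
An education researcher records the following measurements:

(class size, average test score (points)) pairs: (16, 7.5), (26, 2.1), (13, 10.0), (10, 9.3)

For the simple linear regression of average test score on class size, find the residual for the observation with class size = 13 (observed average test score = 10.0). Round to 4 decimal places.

1.1579

n = 4, Σx = 65, Σy = 28.9, Σxy = 397.6, Σx² = 1201
Sxx = Σx² − (Σx)²/n = 1201 − 1056.25 = 144.75
Sxy = Σxy − (Σx)(Σy)/n = 397.6 − 469.625 = -72.025
b = Sxy/Sxx = -72.025/144.75 = -0.497582
a = ȳ − b·x̄ = 7.225 − (-0.497582)·16.25 = 15.310708
ŷ(13) = 15.310708 + (-0.497582)·13 = 8.842142
residual = y − ŷ = 10.0 − 8.842142 = 1.157858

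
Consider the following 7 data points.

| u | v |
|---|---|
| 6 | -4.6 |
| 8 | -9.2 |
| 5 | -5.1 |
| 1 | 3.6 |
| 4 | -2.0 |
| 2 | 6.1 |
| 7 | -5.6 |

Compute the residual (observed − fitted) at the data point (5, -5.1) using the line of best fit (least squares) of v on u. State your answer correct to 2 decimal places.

-2.13

n = 7, Σx = 33, Σy = -16.8, Σxy = -158.1, Σx² = 195
Sxx = Σx² − (Σx)²/n = 195 − 155.571429 = 39.428571
Sxy = Σxy − (Σx)(Σy)/n = -158.1 − (-79.2) = -78.9
b = Sxy/Sxx = -78.9/39.428571 = -2.001087
a = ȳ − b·x̄ = -2.4 − (-2.001087)·4.714286 = 7.033696
ŷ(5) = 7.033696 + (-2.001087)·5 = -2.971739
residual = y − ŷ = -5.1 − (-2.971739) = -2.128261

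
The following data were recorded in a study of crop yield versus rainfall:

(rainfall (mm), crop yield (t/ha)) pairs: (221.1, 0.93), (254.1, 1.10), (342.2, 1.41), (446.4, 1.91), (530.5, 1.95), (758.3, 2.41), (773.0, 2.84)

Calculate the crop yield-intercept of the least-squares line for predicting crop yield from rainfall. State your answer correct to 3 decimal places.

n = 7, Σx = 3325.6, Σy = 12.55, Σxy = 6877.557, Σx² = 1883803.96
Sxx = Σx² − (Σx)²/n = 1883803.96 − 1579945.051429 = 303858.908571
Sxy = Σxy − (Σx)(Σy)/n = 6877.557 − 5962.325714 = 915.231286
b = Sxy/Sxx = 915.231286/303858.908571 = 0.003012
a = ȳ − b·x̄ = 1.792857 − 0.003012·475.085714 = 0.361886

0.362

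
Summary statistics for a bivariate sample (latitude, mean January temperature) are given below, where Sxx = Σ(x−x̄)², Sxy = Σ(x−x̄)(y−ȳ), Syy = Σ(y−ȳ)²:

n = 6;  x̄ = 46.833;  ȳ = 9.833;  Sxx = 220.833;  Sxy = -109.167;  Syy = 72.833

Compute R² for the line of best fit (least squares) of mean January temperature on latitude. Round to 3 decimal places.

0.741

R² = Sxy²/(Sxx·Syy) = (-109.167)²/(220.833·72.833) = 0.740953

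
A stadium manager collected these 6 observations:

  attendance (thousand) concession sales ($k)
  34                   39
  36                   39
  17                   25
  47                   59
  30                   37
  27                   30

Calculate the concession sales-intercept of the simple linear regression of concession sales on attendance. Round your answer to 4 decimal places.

n = 6, Σx = 191, Σy = 229, Σxy = 7848, Σx² = 6579
Sxx = Σx² − (Σx)²/n = 6579 − 6080.166667 = 498.833333
Sxy = Σxy − (Σx)(Σy)/n = 7848 − 7289.833333 = 558.166667
b = Sxy/Sxx = 558.166667/498.833333 = 1.118944
a = ȳ − b·x̄ = 38.166667 − 1.118944·31.833333 = 2.546943

2.5469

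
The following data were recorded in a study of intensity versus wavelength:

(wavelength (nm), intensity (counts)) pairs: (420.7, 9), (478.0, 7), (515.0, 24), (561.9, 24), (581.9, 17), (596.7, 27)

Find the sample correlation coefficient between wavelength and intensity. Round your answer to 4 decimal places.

0.7720

n = 6, Σx = 3154.2, Σy = 108, Σxy = 58981.1, Σx² = 1681087.6, Σy² = 2300
Sxx = Σx² − (Σx)²/n = 1681087.6 − 1658162.94 = 22924.66
Sxy = Σxy − (Σx)(Σy)/n = 58981.1 − 56775.6 = 2205.5
Syy = Σy² − (Σy)²/n = 2300 − 1944 = 356
r = Sxy/√(Sxx·Syy) = 2205.5/√(8161178.96) = 2205.5/2856.777723 = 0.772024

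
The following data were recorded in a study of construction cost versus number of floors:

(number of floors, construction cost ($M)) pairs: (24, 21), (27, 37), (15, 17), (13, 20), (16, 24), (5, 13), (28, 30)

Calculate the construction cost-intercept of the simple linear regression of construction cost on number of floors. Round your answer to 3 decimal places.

n = 7, Σx = 128, Σy = 162, Σxy = 3307, Σx² = 2764
Sxx = Σx² − (Σx)²/n = 2764 − 2340.571429 = 423.428571
Sxy = Σxy − (Σx)(Σy)/n = 3307 − 2962.285714 = 344.714286
b = Sxy/Sxx = 344.714286/423.428571 = 0.814103
a = ȳ − b·x̄ = 23.142857 − 0.814103·18.285714 = 8.256410

8.256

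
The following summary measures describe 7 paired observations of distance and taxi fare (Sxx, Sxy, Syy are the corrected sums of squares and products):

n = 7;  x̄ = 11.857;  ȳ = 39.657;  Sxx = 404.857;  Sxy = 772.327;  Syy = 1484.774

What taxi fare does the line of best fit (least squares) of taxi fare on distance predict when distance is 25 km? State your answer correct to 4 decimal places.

b = Sxy/Sxx = 772.327/404.857 = 1.907654
a = ȳ − b·x̄ = 39.657 − 1.907654·11.857 = 17.037949
ŷ(25) = a + b·25 = 17.037949 + 1.907654·25 = 64.729294

64.7293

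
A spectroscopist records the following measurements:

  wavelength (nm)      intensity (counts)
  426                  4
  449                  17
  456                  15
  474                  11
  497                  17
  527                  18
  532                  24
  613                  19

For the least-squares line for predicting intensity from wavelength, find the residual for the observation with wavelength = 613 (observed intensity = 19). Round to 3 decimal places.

n = 8, Σx = 3974, Σy = 125, Σxy = 63741, Σx² = 1999220
Sxx = Σx² − (Σx)²/n = 1999220 − 1974084.5 = 25135.5
Sxy = Σxy − (Σx)(Σy)/n = 63741 − 62093.75 = 1647.25
b = Sxy/Sxx = 1647.25/25135.5 = 0.065535
a = ȳ − b·x̄ = 15.625 − 0.065535·496.75 = -16.929413
ŷ(613) = -16.929413 + 0.065535·613 = 23.243421
residual = y − ŷ = 19 − 23.243421 = -4.243421

-4.243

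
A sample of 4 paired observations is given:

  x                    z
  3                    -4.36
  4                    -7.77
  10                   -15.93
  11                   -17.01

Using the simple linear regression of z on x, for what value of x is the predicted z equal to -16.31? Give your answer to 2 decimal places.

10.36

n = 4, Σx = 28, Σy = -45.07, Σxy = -390.57, Σx² = 246
Sxx = Σx² − (Σx)²/n = 246 − 196 = 50
Sxy = Σxy − (Σx)(Σy)/n = -390.57 − (-315.49) = -75.08
b = Sxy/Sxx = -75.08/50 = -1.5016
a = ȳ − b·x̄ = -11.2675 − (-1.5016)·7 = -0.7563
Set a + b·x = -16.31: x = (-16.31 − (-0.7563)) / (-1.5016) = 10.358085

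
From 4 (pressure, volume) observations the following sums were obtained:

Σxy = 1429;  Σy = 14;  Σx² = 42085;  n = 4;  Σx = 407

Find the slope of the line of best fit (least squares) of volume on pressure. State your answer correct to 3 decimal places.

0.007

Sxx = Σx² − (Σx)²/n = 42085 − 41412.25 = 672.75
Sxy = Σxy − (Σx)(Σy)/n = 1429 − 1424.5 = 4.5
b = Sxy/Sxx = 4.5/672.75 = 0.006689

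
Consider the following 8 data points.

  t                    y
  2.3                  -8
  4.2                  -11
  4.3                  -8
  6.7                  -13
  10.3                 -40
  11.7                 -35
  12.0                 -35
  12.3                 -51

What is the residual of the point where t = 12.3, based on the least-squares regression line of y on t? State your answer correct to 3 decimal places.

-8.992

n = 8, Σx = 63.8, Σy = -201, Σxy = -2054.9, Σx² = 624.58
Sxx = Σx² − (Σx)²/n = 624.58 − 508.805 = 115.775
Sxy = Σxy − (Σx)(Σy)/n = -2054.9 − (-1602.975) = -451.925
b = Sxy/Sxx = -451.925/115.775 = -3.903477
a = ȳ − b·x̄ = -25.125 − (-3.903477)·7.975 = 6.005226
ŷ(12.3) = 6.005226 + (-3.903477)·12.3 = -42.007536
residual = y − ŷ = -51 − (-42.007536) = -8.992464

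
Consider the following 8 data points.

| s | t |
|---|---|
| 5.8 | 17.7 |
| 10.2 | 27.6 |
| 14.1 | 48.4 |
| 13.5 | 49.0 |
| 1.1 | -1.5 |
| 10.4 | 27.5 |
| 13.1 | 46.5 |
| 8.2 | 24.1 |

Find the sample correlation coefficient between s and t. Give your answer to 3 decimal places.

n = 8, Σx = 76.4, Σy = 239.3, Σxy = 2819.24, Σx² = 866.96, Σy² = 9320.17
Sxx = Σx² − (Σx)²/n = 866.96 − 729.62 = 137.34
Sxy = Σxy − (Σx)(Σy)/n = 2819.24 − 2285.315 = 533.925
Syy = Σy² − (Σy)²/n = 9320.17 − 7158.06125 = 2162.10875
r = Sxy/√(Sxx·Syy) = 533.925/√(296944.015725) = 533.925/544.925697 = 0.979812

0.980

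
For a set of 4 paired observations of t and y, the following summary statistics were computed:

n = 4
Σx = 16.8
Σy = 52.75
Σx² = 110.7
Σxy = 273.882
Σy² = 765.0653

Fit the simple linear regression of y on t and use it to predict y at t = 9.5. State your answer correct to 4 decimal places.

20.0973

Sxx = Σx² − (Σx)²/n = 110.7 − 70.56 = 40.14
Sxy = Σxy − (Σx)(Σy)/n = 273.882 − 221.55 = 52.332
b = Sxy/Sxx = 52.332/40.14 = 1.303737
a = ȳ − b·x̄ = 13.1875 − 1.303737·4.2 = 7.711805
ŷ(9.5) = a + b·9.5 = 7.711805 + 1.303737·9.5 = 20.097306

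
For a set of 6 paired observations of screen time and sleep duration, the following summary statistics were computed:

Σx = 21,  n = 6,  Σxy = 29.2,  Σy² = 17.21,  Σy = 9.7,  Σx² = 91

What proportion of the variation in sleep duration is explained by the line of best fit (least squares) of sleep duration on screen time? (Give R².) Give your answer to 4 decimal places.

0.8436

Sxx = Σx² − (Σx)²/n = 91 − 73.5 = 17.5
Sxy = Σxy − (Σx)(Σy)/n = 29.2 − 33.95 = -4.75
Syy = Σy² − (Σy)²/n = 17.21 − 15.681667 = 1.528333
R² = Sxy²/(Sxx·Syy) = (-4.75)²/(17.5·1.528333) = 0.843589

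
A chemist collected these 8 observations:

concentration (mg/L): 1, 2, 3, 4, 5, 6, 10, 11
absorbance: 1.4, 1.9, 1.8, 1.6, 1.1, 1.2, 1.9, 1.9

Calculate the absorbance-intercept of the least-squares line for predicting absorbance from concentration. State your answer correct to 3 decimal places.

n = 8, Σx = 42, Σy = 12.8, Σxy = 69.6, Σx² = 312
Sxx = Σx² − (Σx)²/n = 312 − 220.5 = 91.5
Sxy = Σxy − (Σx)(Σy)/n = 69.6 − 67.2 = 2.4
b = Sxy/Sxx = 2.4/91.5 = 0.026230
a = ȳ − b·x̄ = 1.6 − 0.026230·5.25 = 1.462295

1.462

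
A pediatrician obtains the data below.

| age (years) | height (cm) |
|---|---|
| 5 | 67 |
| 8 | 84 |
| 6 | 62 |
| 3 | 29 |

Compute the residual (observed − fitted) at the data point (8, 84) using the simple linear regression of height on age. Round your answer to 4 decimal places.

n = 4, Σx = 22, Σy = 242, Σxy = 1466, Σx² = 134
Sxx = Σx² − (Σx)²/n = 134 − 121 = 13
Sxy = Σxy − (Σx)(Σy)/n = 1466 − 1331 = 135
b = Sxy/Sxx = 135/13 = 10.384615
a = ȳ − b·x̄ = 60.5 − 10.384615·5.5 = 3.384615
ŷ(8) = 3.384615 + 10.384615·8 = 86.461538
residual = y − ŷ = 84 − 86.461538 = -2.461538

-2.4615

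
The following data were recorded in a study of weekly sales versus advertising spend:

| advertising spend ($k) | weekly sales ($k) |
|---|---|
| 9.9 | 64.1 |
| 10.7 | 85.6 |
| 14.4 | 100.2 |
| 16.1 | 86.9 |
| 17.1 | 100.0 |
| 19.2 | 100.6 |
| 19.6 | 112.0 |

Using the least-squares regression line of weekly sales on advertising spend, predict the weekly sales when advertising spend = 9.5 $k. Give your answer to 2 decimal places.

73.03

n = 7, Σx = 107, Σy = 649.4, Σxy = 10229.2, Σx² = 1724.28
Sxx = Σx² − (Σx)²/n = 1724.28 − 1635.571429 = 88.708571
Sxy = Σxy − (Σx)(Σy)/n = 10229.2 − 9926.542857 = 302.657143
b = Sxy/Sxx = 302.657143/88.708571 = 3.411814
a = ȳ − b·x̄ = 92.771429 − 3.411814·15.285714 = 40.619415
ŷ(9.5) = a + b·9.5 = 40.619415 + 3.411814·9.5 = 73.031648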